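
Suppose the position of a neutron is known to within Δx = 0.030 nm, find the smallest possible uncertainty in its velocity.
1.049 km/s

Using the Heisenberg uncertainty principle and Δp = mΔv:
ΔxΔp ≥ ℏ/2
Δx(mΔv) ≥ ℏ/2

The minimum uncertainty in velocity is:
Δv_min = ℏ/(2mΔx)
Δv_min = (1.055e-34 J·s) / (2 × 1.675e-27 kg × 3.000e-11 m)
Δv_min = 1.049e+03 m/s = 1.049 km/s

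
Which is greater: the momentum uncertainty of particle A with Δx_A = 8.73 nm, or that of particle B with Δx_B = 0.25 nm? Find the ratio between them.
Particle B has the larger minimum momentum uncertainty, by a factor of 34.92.

For each particle, the minimum momentum uncertainty is Δp_min = ℏ/(2Δx):

Particle A: Δp_A = ℏ/(2×8.730e-09 m) = 6.040e-27 kg·m/s
Particle B: Δp_B = ℏ/(2×2.500e-10 m) = 2.109e-25 kg·m/s

Ratio: Δp_B/Δp_A = 34.92

Since Δp_min ∝ 1/Δx, the particle with smaller position uncertainty (B) has larger momentum uncertainty.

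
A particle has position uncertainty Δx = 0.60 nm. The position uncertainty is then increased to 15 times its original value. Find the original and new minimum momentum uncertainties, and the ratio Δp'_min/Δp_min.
Original Δp_min = 8.788 × 10^-26 kg·m/s; new Δp'_min = 5.859 × 10^-27 kg·m/s; ratio Δp'_min/Δp_min = 1/15.

From the uncertainty principle ΔxΔp ≥ ℏ/2, the minimum momentum uncertainty is Δp_min = ℏ/(2Δx).

Original (Δx = 0.60 nm = 6.000e-10 m):
Δp_min = (1.055e-34 J·s)/(2 × 6.000e-10 m) = 8.788e-26 kg·m/s

When Δx → 15Δx:
Δp'_min = ℏ/(2 × 15Δx) = (1/15) × ℏ/(2Δx) = (1/15) × Δp_min
Δp'_min = 1/15 × 8.788e-26 kg·m/s = 5.859e-27 kg·m/s

Since Δp_min ∝ 1/Δx, when Δx is increased to 15 times its original value, Δp_min decreases to 1/15 of its original value.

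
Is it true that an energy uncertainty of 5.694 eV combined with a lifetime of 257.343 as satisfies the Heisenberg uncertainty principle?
Yes, it satisfies the uncertainty relation.

Calculate the product ΔEΔt:
ΔE = 5.694 eV = 9.123e-19 J
ΔEΔt = (9.123e-19 J) × (2.573e-16 s)
ΔEΔt = 2.348e-34 J·s

Compare to the minimum allowed value ℏ/2:
ℏ/2 = 5.273e-35 J·s

Since ΔEΔt = 2.348e-34 J·s ≥ 5.273e-35 J·s = ℏ/2,
this satisfies the uncertainty relation.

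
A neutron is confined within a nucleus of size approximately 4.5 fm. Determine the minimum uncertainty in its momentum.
1.172 × 10^-20 kg·m/s

Using the Heisenberg uncertainty principle:
ΔxΔp ≥ ℏ/2

With Δx ≈ L = 4.500e-15 m (the confinement size):
Δp_min = ℏ/(2Δx)
Δp_min = (1.055e-34 J·s) / (2 × 4.500e-15 m)
Δp_min = 1.172e-20 kg·m/s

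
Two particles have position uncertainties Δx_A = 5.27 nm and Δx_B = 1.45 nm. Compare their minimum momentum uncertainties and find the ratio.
Particle B has the larger minimum momentum uncertainty, by a factor of 3.63.

For each particle, the minimum momentum uncertainty is Δp_min = ℏ/(2Δx):

Particle A: Δp_A = ℏ/(2×5.270e-09 m) = 1.001e-26 kg·m/s
Particle B: Δp_B = ℏ/(2×1.450e-09 m) = 3.636e-26 kg·m/s

Ratio: Δp_B/Δp_A = 3.63

Since Δp_min ∝ 1/Δx, the particle with smaller position uncertainty (B) has larger momentum uncertainty.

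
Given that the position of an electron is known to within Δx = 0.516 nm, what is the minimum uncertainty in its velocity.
112.178 km/s

Using the Heisenberg uncertainty principle and Δp = mΔv:
ΔxΔp ≥ ℏ/2
Δx(mΔv) ≥ ℏ/2

The minimum uncertainty in velocity is:
Δv_min = ℏ/(2mΔx)
Δv_min = (1.055e-34 J·s) / (2 × 9.109e-31 kg × 5.160e-10 m)
Δv_min = 1.122e+05 m/s = 112.178 km/s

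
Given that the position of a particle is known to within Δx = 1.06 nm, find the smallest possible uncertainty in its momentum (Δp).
4.974 × 10^-26 kg·m/s

Using the Heisenberg uncertainty principle:
ΔxΔp ≥ ℏ/2

The minimum uncertainty in momentum is:
Δp_min = ℏ/(2Δx)
Δp_min = (1.055e-34 J·s) / (2 × 1.060e-09 m)
Δp_min = 4.974e-26 kg·m/s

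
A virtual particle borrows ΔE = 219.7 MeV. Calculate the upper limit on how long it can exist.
1.498 ys

Using the energy-time uncertainty principle:
ΔEΔt ≥ ℏ/2

For a virtual particle borrowing energy ΔE, the maximum lifetime is:
Δt_max = ℏ/(2ΔE)

Converting energy:
ΔE = 219.7 MeV = 3.520e-11 J

Δt_max = (1.055e-34 J·s) / (2 × 3.520e-11 J)
Δt_max = 1.498e-24 s = 1.498 ys

Virtual particles with higher borrowed energy exist for shorter times.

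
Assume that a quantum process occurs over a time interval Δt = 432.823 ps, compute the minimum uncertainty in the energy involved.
760.371 neV

Using the energy-time uncertainty principle:
ΔEΔt ≥ ℏ/2

The minimum uncertainty in energy is:
ΔE_min = ℏ/(2Δt)
ΔE_min = (1.055e-34 J·s) / (2 × 4.328e-10 s)
ΔE_min = 1.218e-25 J = 760.371 neV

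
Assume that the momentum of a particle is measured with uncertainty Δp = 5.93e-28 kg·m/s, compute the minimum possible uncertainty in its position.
88.918 nm

Using the Heisenberg uncertainty principle:
ΔxΔp ≥ ℏ/2

The minimum uncertainty in position is:
Δx_min = ℏ/(2Δp)
Δx_min = (1.055e-34 J·s) / (2 × 5.930e-28 kg·m/s)
Δx_min = 8.892e-08 m = 88.918 nm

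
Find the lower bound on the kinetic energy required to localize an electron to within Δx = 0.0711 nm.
1.884 eV

Localizing a particle requires giving it sufficient momentum uncertainty:

1. From uncertainty principle: Δp ≥ ℏ/(2Δx)
   Δp_min = (1.055e-34 J·s) / (2 × 7.110e-11 m)
   Δp_min = 7.416e-25 kg·m/s

2. This momentum uncertainty corresponds to kinetic energy:
   KE ≈ (Δp)²/(2m) = (7.416e-25)²/(2 × 9.109e-31 kg)
   KE = 3.019e-19 J = 1.884 eV

Tighter localization requires more energy.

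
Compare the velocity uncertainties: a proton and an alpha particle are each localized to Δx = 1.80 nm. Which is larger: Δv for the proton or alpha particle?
The proton has the larger minimum velocity uncertainty, by a ratio of 4.0.

For both particles, Δp_min = ℏ/(2Δx) = 2.929e-26 kg·m/s (same for both).

The velocity uncertainty is Δv = Δp/m:
- proton: Δv = 2.929e-26 / 1.673e-27 = 1.751e+01 m/s = 17.514 m/s
- alpha particle: Δv = 2.929e-26 / 6.645e-27 = 4.409e+00 m/s = 4.409 m/s

Ratio: 1.751e+01 / 4.409e+00 = 4.0

The lighter particle has larger velocity uncertainty because Δv ∝ 1/m.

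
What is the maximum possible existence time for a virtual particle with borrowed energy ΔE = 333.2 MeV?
9.877 × 10^-25 s

Using the energy-time uncertainty principle:
ΔEΔt ≥ ℏ/2

For a virtual particle borrowing energy ΔE, the maximum lifetime is:
Δt_max = ℏ/(2ΔE)

Converting energy:
ΔE = 333.2 MeV = 5.338e-11 J

Δt_max = (1.055e-34 J·s) / (2 × 5.338e-11 J)
Δt_max = 9.877e-25 s = 9.877 × 10^-25 s

Virtual particles with higher borrowed energy exist for shorter times.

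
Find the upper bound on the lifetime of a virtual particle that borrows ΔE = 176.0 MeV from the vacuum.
1.870 ys

Using the energy-time uncertainty principle:
ΔEΔt ≥ ℏ/2

For a virtual particle borrowing energy ΔE, the maximum lifetime is:
Δt_max = ℏ/(2ΔE)

Converting energy:
ΔE = 176.0 MeV = 2.820e-11 J

Δt_max = (1.055e-34 J·s) / (2 × 2.820e-11 J)
Δt_max = 1.870e-24 s = 1.870 ys

Virtual particles with higher borrowed energy exist for shorter times.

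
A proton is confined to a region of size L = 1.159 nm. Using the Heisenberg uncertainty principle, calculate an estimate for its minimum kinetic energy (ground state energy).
3.862 μeV

Using the uncertainty principle to estimate ground state energy:

1. The position uncertainty is approximately the confinement size:
   Δx ≈ L = 1.159e-09 m

2. From ΔxΔp ≥ ℏ/2, the minimum momentum uncertainty is:
   Δp ≈ ℏ/(2L) = 4.549e-26 kg·m/s

3. The kinetic energy is approximately:
   KE ≈ (Δp)²/(2m) = (4.549e-26)²/(2 × 1.673e-27 kg)
   KE ≈ 6.187e-25 J = 3.862 μeV

This is an order-of-magnitude estimate of the ground state energy.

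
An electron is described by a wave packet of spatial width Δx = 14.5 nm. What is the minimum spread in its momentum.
3.636 × 10^-27 kg·m/s

For a wave packet, the spatial width Δx and momentum spread Δp are related by the uncertainty principle:
ΔxΔp ≥ ℏ/2

The minimum momentum spread is:
Δp_min = ℏ/(2Δx)
Δp_min = (1.055e-34 J·s) / (2 × 1.450e-08 m)
Δp_min = 3.636e-27 kg·m/s

A wave packet cannot have both a well-defined position and well-defined momentum.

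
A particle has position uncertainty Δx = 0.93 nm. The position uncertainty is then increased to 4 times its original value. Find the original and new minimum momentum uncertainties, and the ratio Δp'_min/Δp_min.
Original Δp_min = 5.670 × 10^-26 kg·m/s; new Δp'_min = 1.417 × 10^-26 kg·m/s; ratio Δp'_min/Δp_min = 1/4.

From the uncertainty principle ΔxΔp ≥ ℏ/2, the minimum momentum uncertainty is Δp_min = ℏ/(2Δx).

Original (Δx = 0.93 nm = 9.300e-10 m):
Δp_min = (1.055e-34 J·s)/(2 × 9.300e-10 m) = 5.670e-26 kg·m/s

When Δx → 4Δx:
Δp'_min = ℏ/(2 × 4Δx) = (1/4) × ℏ/(2Δx) = (1/4) × Δp_min
Δp'_min = 1/4 × 5.670e-26 kg·m/s = 1.417e-26 kg·m/s

Since Δp_min ∝ 1/Δx, when Δx is increased to 4 times its original value, Δp_min decreases to 1/4 of its original value.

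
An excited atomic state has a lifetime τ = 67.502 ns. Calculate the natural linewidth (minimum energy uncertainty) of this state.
4.875 neV

Using the energy-time uncertainty principle:
ΔEΔt ≥ ℏ/2

The lifetime τ represents the time uncertainty Δt.
The natural linewidth (minimum energy uncertainty) is:

ΔE = ℏ/(2τ)
ΔE = (1.055e-34 J·s) / (2 × 6.750e-08 s)
ΔE = 7.811e-28 J = 4.875 neV

This natural linewidth limits the precision of spectroscopic measurements.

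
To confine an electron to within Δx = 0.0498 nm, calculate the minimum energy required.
3.841 eV

Localizing a particle requires giving it sufficient momentum uncertainty:

1. From uncertainty principle: Δp ≥ ℏ/(2Δx)
   Δp_min = (1.055e-34 J·s) / (2 × 4.980e-11 m)
   Δp_min = 1.059e-24 kg·m/s

2. This momentum uncertainty corresponds to kinetic energy:
   KE ≈ (Δp)²/(2m) = (1.059e-24)²/(2 × 9.109e-31 kg)
   KE = 6.153e-19 J = 3.841 eV

Tighter localization requires more energy.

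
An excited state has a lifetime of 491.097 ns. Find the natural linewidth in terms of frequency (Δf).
162.040 kHz

Using the energy-time uncertainty principle and E = hf:
ΔEΔt ≥ ℏ/2
hΔf·Δt ≥ ℏ/2

The minimum frequency uncertainty is:
Δf = ℏ/(2hτ) = 1/(4πτ)
Δf = 1/(4π × 4.911e-07 s)
Δf = 1.620e+05 Hz = 162.040 kHz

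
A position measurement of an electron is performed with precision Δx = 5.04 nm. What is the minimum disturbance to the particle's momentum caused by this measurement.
1.046 × 10^-26 kg·m/s

The uncertainty principle implies that measuring position disturbs momentum:
ΔxΔp ≥ ℏ/2

When we measure position with precision Δx, we necessarily introduce a momentum uncertainty:
Δp ≥ ℏ/(2Δx)
Δp_min = (1.055e-34 J·s) / (2 × 5.040e-09 m)
Δp_min = 1.046e-26 kg·m/s

The more precisely we measure position, the greater the momentum disturbance.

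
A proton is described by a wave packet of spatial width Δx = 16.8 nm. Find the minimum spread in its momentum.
3.139 × 10^-27 kg·m/s

For a wave packet, the spatial width Δx and momentum spread Δp are related by the uncertainty principle:
ΔxΔp ≥ ℏ/2

The minimum momentum spread is:
Δp_min = ℏ/(2Δx)
Δp_min = (1.055e-34 J·s) / (2 × 1.680e-08 m)
Δp_min = 3.139e-27 kg·m/s

A wave packet cannot have both a well-defined position and well-defined momentum.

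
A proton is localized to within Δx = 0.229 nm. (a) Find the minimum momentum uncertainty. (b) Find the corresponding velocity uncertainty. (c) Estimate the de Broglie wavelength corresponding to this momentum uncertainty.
(a) Δp_min = 2.303 × 10^-25 kg·m/s
(b) Δv_min = 137.662 m/s
(c) λ_dB = 2.878 nm

Step-by-step:

(a) From the uncertainty principle:
Δp_min = ℏ/(2Δx) = (1.055e-34 J·s)/(2 × 2.290e-10 m) = 2.303e-25 kg·m/s

(b) The velocity uncertainty:
Δv = Δp/m = (2.303e-25 kg·m/s)/(1.673e-27 kg) = 1.377e+02 m/s = 137.662 m/s

(c) The de Broglie wavelength for this momentum:
λ = h/p = (6.626e-34 J·s)/(2.303e-25 kg·m/s) = 2.878e-09 m = 2.878 nm

Note: The de Broglie wavelength is comparable to the localization size, as expected from wave-particle duality.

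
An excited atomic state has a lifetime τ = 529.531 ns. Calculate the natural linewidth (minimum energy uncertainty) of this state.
621.505 peV

Using the energy-time uncertainty principle:
ΔEΔt ≥ ℏ/2

The lifetime τ represents the time uncertainty Δt.
The natural linewidth (minimum energy uncertainty) is:

ΔE = ℏ/(2τ)
ΔE = (1.055e-34 J·s) / (2 × 5.295e-07 s)
ΔE = 9.958e-29 J = 621.505 peV

This natural linewidth limits the precision of spectroscopic measurements.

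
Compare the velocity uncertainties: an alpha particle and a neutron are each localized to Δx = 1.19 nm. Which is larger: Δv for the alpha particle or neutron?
The neutron has the larger minimum velocity uncertainty, by a ratio of 4.0.

For both particles, Δp_min = ℏ/(2Δx) = 4.431e-26 kg·m/s (same for both).

The velocity uncertainty is Δv = Δp/m:
- alpha particle: Δv = 4.431e-26 / 6.645e-27 = 6.668e+00 m/s = 6.668 m/s
- neutron: Δv = 4.431e-26 / 1.675e-27 = 2.645e+01 m/s = 26.455 m/s

Ratio: 2.645e+01 / 6.668e+00 = 4.0

The lighter particle has larger velocity uncertainty because Δv ∝ 1/m.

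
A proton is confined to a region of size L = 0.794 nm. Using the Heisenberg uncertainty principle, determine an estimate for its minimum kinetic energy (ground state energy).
8.228 μeV

Using the uncertainty principle to estimate ground state energy:

1. The position uncertainty is approximately the confinement size:
   Δx ≈ L = 7.940e-10 m

2. From ΔxΔp ≥ ℏ/2, the minimum momentum uncertainty is:
   Δp ≈ ℏ/(2L) = 6.641e-26 kg·m/s

3. The kinetic energy is approximately:
   KE ≈ (Δp)²/(2m) = (6.641e-26)²/(2 × 1.673e-27 kg)
   KE ≈ 1.318e-24 J = 8.228 μeV

This is an order-of-magnitude estimate of the ground state energy.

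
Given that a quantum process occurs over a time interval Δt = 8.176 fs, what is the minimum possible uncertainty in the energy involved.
40.253 meV

Using the energy-time uncertainty principle:
ΔEΔt ≥ ℏ/2

The minimum uncertainty in energy is:
ΔE_min = ℏ/(2Δt)
ΔE_min = (1.055e-34 J·s) / (2 × 8.176e-15 s)
ΔE_min = 6.449e-21 J = 40.253 meV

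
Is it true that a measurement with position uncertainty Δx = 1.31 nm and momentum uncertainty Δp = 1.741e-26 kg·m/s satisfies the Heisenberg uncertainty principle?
No, it violates the uncertainty principle (impossible measurement).

Calculate the product ΔxΔp:
ΔxΔp = (1.310e-09 m) × (1.741e-26 kg·m/s)
ΔxΔp = 2.281e-35 J·s

Compare to the minimum allowed value ℏ/2:
ℏ/2 = 5.273e-35 J·s

Since ΔxΔp = 2.281e-35 J·s < 5.273e-35 J·s = ℏ/2,
the measurement violates the uncertainty principle.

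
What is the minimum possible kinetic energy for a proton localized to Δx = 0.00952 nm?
57.237 meV

Localizing a particle requires giving it sufficient momentum uncertainty:

1. From uncertainty principle: Δp ≥ ℏ/(2Δx)
   Δp_min = (1.055e-34 J·s) / (2 × 9.520e-12 m)
   Δp_min = 5.539e-24 kg·m/s

2. This momentum uncertainty corresponds to kinetic energy:
   KE ≈ (Δp)²/(2m) = (5.539e-24)²/(2 × 1.673e-27 kg)
   KE = 9.170e-21 J = 57.237 meV

Tighter localization requires more energy.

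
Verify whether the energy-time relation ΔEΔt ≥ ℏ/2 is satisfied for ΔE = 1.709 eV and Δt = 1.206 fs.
Yes, it satisfies the uncertainty relation.

Calculate the product ΔEΔt:
ΔE = 1.709 eV = 2.738e-19 J
ΔEΔt = (2.738e-19 J) × (1.206e-15 s)
ΔEΔt = 3.302e-34 J·s

Compare to the minimum allowed value ℏ/2:
ℏ/2 = 5.273e-35 J·s

Since ΔEΔt = 3.302e-34 J·s ≥ 5.273e-35 J·s = ℏ/2,
this satisfies the uncertainty relation.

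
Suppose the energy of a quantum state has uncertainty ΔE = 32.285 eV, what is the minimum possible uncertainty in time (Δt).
10.194 as

Using the energy-time uncertainty principle:
ΔEΔt ≥ ℏ/2

The minimum uncertainty in time is:
Δt_min = ℏ/(2ΔE)
Δt_min = (1.055e-34 J·s) / (2 × 5.173e-18 J)
Δt_min = 1.019e-17 s = 10.194 as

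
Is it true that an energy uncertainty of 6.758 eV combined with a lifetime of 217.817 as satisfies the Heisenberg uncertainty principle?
Yes, it satisfies the uncertainty relation.

Calculate the product ΔEΔt:
ΔE = 6.758 eV = 1.083e-18 J
ΔEΔt = (1.083e-18 J) × (2.178e-16 s)
ΔEΔt = 2.358e-34 J·s

Compare to the minimum allowed value ℏ/2:
ℏ/2 = 5.273e-35 J·s

Since ΔEΔt = 2.358e-34 J·s ≥ 5.273e-35 J·s = ℏ/2,
this satisfies the uncertainty relation.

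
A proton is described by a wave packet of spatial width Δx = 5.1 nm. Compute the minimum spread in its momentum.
1.034 × 10^-26 kg·m/s

For a wave packet, the spatial width Δx and momentum spread Δp are related by the uncertainty principle:
ΔxΔp ≥ ℏ/2

The minimum momentum spread is:
Δp_min = ℏ/(2Δx)
Δp_min = (1.055e-34 J·s) / (2 × 5.100e-09 m)
Δp_min = 1.034e-26 kg·m/s

A wave packet cannot have both a well-defined position and well-defined momentum.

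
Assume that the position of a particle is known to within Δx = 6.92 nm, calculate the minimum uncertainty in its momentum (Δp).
7.620 × 10^-27 kg·m/s

Using the Heisenberg uncertainty principle:
ΔxΔp ≥ ℏ/2

The minimum uncertainty in momentum is:
Δp_min = ℏ/(2Δx)
Δp_min = (1.055e-34 J·s) / (2 × 6.920e-09 m)
Δp_min = 7.620e-27 kg·m/s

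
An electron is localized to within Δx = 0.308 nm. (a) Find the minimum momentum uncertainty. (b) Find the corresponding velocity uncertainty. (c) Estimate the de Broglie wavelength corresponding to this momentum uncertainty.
(a) Δp_min = 1.712 × 10^-25 kg·m/s
(b) Δv_min = 187.934 km/s
(c) λ_dB = 3.870 nm

Step-by-step:

(a) From the uncertainty principle:
Δp_min = ℏ/(2Δx) = (1.055e-34 J·s)/(2 × 3.080e-10 m) = 1.712e-25 kg·m/s

(b) The velocity uncertainty:
Δv = Δp/m = (1.712e-25 kg·m/s)/(9.109e-31 kg) = 1.879e+05 m/s = 187.934 km/s

(c) The de Broglie wavelength for this momentum:
λ = h/p = (6.626e-34 J·s)/(1.712e-25 kg·m/s) = 3.870e-09 m = 3.870 nm

Note: The de Broglie wavelength is comparable to the localization size, as expected from wave-particle duality.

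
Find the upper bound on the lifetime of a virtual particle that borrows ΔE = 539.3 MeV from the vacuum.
6.102 × 10^-25 s

Using the energy-time uncertainty principle:
ΔEΔt ≥ ℏ/2

For a virtual particle borrowing energy ΔE, the maximum lifetime is:
Δt_max = ℏ/(2ΔE)

Converting energy:
ΔE = 539.3 MeV = 8.641e-11 J

Δt_max = (1.055e-34 J·s) / (2 × 8.641e-11 J)
Δt_max = 6.102e-25 s = 6.102 × 10^-25 s

Virtual particles with higher borrowed energy exist for shorter times.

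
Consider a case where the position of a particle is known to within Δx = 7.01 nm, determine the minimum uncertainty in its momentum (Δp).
7.522 × 10^-27 kg·m/s

Using the Heisenberg uncertainty principle:
ΔxΔp ≥ ℏ/2

The minimum uncertainty in momentum is:
Δp_min = ℏ/(2Δx)
Δp_min = (1.055e-34 J·s) / (2 × 7.010e-09 m)
Δp_min = 7.522e-27 kg·m/s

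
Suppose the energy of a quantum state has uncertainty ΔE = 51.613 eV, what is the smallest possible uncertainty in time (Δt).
6.376 as

Using the energy-time uncertainty principle:
ΔEΔt ≥ ℏ/2

The minimum uncertainty in time is:
Δt_min = ℏ/(2ΔE)
Δt_min = (1.055e-34 J·s) / (2 × 8.269e-18 J)
Δt_min = 6.376e-18 s = 6.376 as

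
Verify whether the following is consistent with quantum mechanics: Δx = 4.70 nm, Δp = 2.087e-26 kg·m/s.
Yes, it satisfies the uncertainty principle.

Calculate the product ΔxΔp:
ΔxΔp = (4.700e-09 m) × (2.087e-26 kg·m/s)
ΔxΔp = 9.809e-35 J·s

Compare to the minimum allowed value ℏ/2:
ℏ/2 = 5.273e-35 J·s

Since ΔxΔp = 9.809e-35 J·s ≥ 5.273e-35 J·s = ℏ/2,
the measurement satisfies the uncertainty principle.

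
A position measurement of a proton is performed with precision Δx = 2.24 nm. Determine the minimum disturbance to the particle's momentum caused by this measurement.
2.354 × 10^-26 kg·m/s

The uncertainty principle implies that measuring position disturbs momentum:
ΔxΔp ≥ ℏ/2

When we measure position with precision Δx, we necessarily introduce a momentum uncertainty:
Δp ≥ ℏ/(2Δx)
Δp_min = (1.055e-34 J·s) / (2 × 2.240e-09 m)
Δp_min = 2.354e-26 kg·m/s

The more precisely we measure position, the greater the momentum disturbance.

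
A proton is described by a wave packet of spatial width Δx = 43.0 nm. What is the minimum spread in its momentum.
1.226 × 10^-27 kg·m/s

For a wave packet, the spatial width Δx and momentum spread Δp are related by the uncertainty principle:
ΔxΔp ≥ ℏ/2

The minimum momentum spread is:
Δp_min = ℏ/(2Δx)
Δp_min = (1.055e-34 J·s) / (2 × 4.300e-08 m)
Δp_min = 1.226e-27 kg·m/s

A wave packet cannot have both a well-defined position and well-defined momentum.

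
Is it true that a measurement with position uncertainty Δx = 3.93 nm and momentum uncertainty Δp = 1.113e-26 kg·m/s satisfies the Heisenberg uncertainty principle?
No, it violates the uncertainty principle (impossible measurement).

Calculate the product ΔxΔp:
ΔxΔp = (3.930e-09 m) × (1.113e-26 kg·m/s)
ΔxΔp = 4.374e-35 J·s

Compare to the minimum allowed value ℏ/2:
ℏ/2 = 5.273e-35 J·s

Since ΔxΔp = 4.374e-35 J·s < 5.273e-35 J·s = ℏ/2,
the measurement violates the uncertainty principle.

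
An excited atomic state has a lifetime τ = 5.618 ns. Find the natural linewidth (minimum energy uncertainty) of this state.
58.581 neV

Using the energy-time uncertainty principle:
ΔEΔt ≥ ℏ/2

The lifetime τ represents the time uncertainty Δt.
The natural linewidth (minimum energy uncertainty) is:

ΔE = ℏ/(2τ)
ΔE = (1.055e-34 J·s) / (2 × 5.618e-09 s)
ΔE = 9.386e-27 J = 58.581 neV

This natural linewidth limits the precision of spectroscopic measurements.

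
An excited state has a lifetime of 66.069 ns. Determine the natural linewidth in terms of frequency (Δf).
1.204 MHz

Using the energy-time uncertainty principle and E = hf:
ΔEΔt ≥ ℏ/2
hΔf·Δt ≥ ℏ/2

The minimum frequency uncertainty is:
Δf = ℏ/(2hτ) = 1/(4πτ)
Δf = 1/(4π × 6.607e-08 s)
Δf = 1.204e+06 Hz = 1.204 MHz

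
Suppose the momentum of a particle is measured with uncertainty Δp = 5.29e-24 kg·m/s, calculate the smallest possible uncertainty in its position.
9.968 pm

Using the Heisenberg uncertainty principle:
ΔxΔp ≥ ℏ/2

The minimum uncertainty in position is:
Δx_min = ℏ/(2Δp)
Δx_min = (1.055e-34 J·s) / (2 × 5.290e-24 kg·m/s)
Δx_min = 9.968e-12 m = 9.968 pm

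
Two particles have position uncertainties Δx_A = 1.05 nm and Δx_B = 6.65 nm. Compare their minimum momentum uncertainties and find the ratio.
Particle A has the larger minimum momentum uncertainty, by a factor of 6.33.

For each particle, the minimum momentum uncertainty is Δp_min = ℏ/(2Δx):

Particle A: Δp_A = ℏ/(2×1.050e-09 m) = 5.022e-26 kg·m/s
Particle B: Δp_B = ℏ/(2×6.650e-09 m) = 7.929e-27 kg·m/s

Ratio: Δp_A/Δp_B = 6.33

Since Δp_min ∝ 1/Δx, the particle with smaller position uncertainty (A) has larger momentum uncertainty.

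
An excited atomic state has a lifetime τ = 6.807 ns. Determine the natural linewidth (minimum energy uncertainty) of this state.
48.348 neV

Using the energy-time uncertainty principle:
ΔEΔt ≥ ℏ/2

The lifetime τ represents the time uncertainty Δt.
The natural linewidth (minimum energy uncertainty) is:

ΔE = ℏ/(2τ)
ΔE = (1.055e-34 J·s) / (2 × 6.807e-09 s)
ΔE = 7.746e-27 J = 48.348 neV

This natural linewidth limits the precision of spectroscopic measurements.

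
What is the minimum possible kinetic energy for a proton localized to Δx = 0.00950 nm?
57.479 meV

Localizing a particle requires giving it sufficient momentum uncertainty:

1. From uncertainty principle: Δp ≥ ℏ/(2Δx)
   Δp_min = (1.055e-34 J·s) / (2 × 9.500e-12 m)
   Δp_min = 5.550e-24 kg·m/s

2. This momentum uncertainty corresponds to kinetic energy:
   KE ≈ (Δp)²/(2m) = (5.550e-24)²/(2 × 1.673e-27 kg)
   KE = 9.209e-21 J = 57.479 meV

Tighter localization requires more energy.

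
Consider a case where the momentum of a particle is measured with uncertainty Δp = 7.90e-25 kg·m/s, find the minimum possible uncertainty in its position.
66.745 pm

Using the Heisenberg uncertainty principle:
ΔxΔp ≥ ℏ/2

The minimum uncertainty in position is:
Δx_min = ℏ/(2Δp)
Δx_min = (1.055e-34 J·s) / (2 × 7.900e-25 kg·m/s)
Δx_min = 6.675e-11 m = 66.745 pm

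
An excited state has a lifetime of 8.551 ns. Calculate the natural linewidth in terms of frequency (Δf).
9.306 MHz

Using the energy-time uncertainty principle and E = hf:
ΔEΔt ≥ ℏ/2
hΔf·Δt ≥ ℏ/2

The minimum frequency uncertainty is:
Δf = ℏ/(2hτ) = 1/(4πτ)
Δf = 1/(4π × 8.551e-09 s)
Δf = 9.306e+06 Hz = 9.306 MHz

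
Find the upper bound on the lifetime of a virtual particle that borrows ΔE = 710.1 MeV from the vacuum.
4.635 × 10^-25 s

Using the energy-time uncertainty principle:
ΔEΔt ≥ ℏ/2

For a virtual particle borrowing energy ΔE, the maximum lifetime is:
Δt_max = ℏ/(2ΔE)

Converting energy:
ΔE = 710.1 MeV = 1.138e-10 J

Δt_max = (1.055e-34 J·s) / (2 × 1.138e-10 J)
Δt_max = 4.635e-25 s = 4.635 × 10^-25 s

Virtual particles with higher borrowed energy exist for shorter times.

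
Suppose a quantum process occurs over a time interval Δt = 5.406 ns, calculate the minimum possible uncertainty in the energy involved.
60.878 neV

Using the energy-time uncertainty principle:
ΔEΔt ≥ ℏ/2

The minimum uncertainty in energy is:
ΔE_min = ℏ/(2Δt)
ΔE_min = (1.055e-34 J·s) / (2 × 5.406e-09 s)
ΔE_min = 9.754e-27 J = 60.878 neV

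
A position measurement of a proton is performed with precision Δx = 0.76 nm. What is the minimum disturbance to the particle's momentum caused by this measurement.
6.938 × 10^-26 kg·m/s

The uncertainty principle implies that measuring position disturbs momentum:
ΔxΔp ≥ ℏ/2

When we measure position with precision Δx, we necessarily introduce a momentum uncertainty:
Δp ≥ ℏ/(2Δx)
Δp_min = (1.055e-34 J·s) / (2 × 7.600e-10 m)
Δp_min = 6.938e-26 kg·m/s

The more precisely we measure position, the greater the momentum disturbance.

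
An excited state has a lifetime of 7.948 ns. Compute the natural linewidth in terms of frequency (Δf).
10.012 MHz

Using the energy-time uncertainty principle and E = hf:
ΔEΔt ≥ ℏ/2
hΔf·Δt ≥ ℏ/2

The minimum frequency uncertainty is:
Δf = ℏ/(2hτ) = 1/(4πτ)
Δf = 1/(4π × 7.948e-09 s)
Δf = 1.001e+07 Hz = 10.012 MHz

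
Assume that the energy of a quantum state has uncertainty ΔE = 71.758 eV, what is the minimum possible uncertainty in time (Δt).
4.586 as

Using the energy-time uncertainty principle:
ΔEΔt ≥ ℏ/2

The minimum uncertainty in time is:
Δt_min = ℏ/(2ΔE)
Δt_min = (1.055e-34 J·s) / (2 × 1.150e-17 J)
Δt_min = 4.586e-18 s = 4.586 as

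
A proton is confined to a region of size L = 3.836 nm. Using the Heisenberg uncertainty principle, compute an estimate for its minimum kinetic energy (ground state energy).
352.531 neV

Using the uncertainty principle to estimate ground state energy:

1. The position uncertainty is approximately the confinement size:
   Δx ≈ L = 3.836e-09 m

2. From ΔxΔp ≥ ℏ/2, the minimum momentum uncertainty is:
   Δp ≈ ℏ/(2L) = 1.375e-26 kg·m/s

3. The kinetic energy is approximately:
   KE ≈ (Δp)²/(2m) = (1.375e-26)²/(2 × 1.673e-27 kg)
   KE ≈ 5.648e-26 J = 352.531 neV

This is an order-of-magnitude estimate of the ground state energy.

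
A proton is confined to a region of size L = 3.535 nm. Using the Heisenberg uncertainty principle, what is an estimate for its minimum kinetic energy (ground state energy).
415.122 neV

Using the uncertainty principle to estimate ground state energy:

1. The position uncertainty is approximately the confinement size:
   Δx ≈ L = 3.535e-09 m

2. From ΔxΔp ≥ ℏ/2, the minimum momentum uncertainty is:
   Δp ≈ ℏ/(2L) = 1.492e-26 kg·m/s

3. The kinetic energy is approximately:
   KE ≈ (Δp)²/(2m) = (1.492e-26)²/(2 × 1.673e-27 kg)
   KE ≈ 6.651e-26 J = 415.122 neV

This is an order-of-magnitude estimate of the ground state energy.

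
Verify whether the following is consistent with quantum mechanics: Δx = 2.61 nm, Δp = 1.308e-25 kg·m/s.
Yes, it satisfies the uncertainty principle.

Calculate the product ΔxΔp:
ΔxΔp = (2.610e-09 m) × (1.308e-25 kg·m/s)
ΔxΔp = 3.414e-34 J·s

Compare to the minimum allowed value ℏ/2:
ℏ/2 = 5.273e-35 J·s

Since ΔxΔp = 3.414e-34 J·s ≥ 5.273e-35 J·s = ℏ/2,
the measurement satisfies the uncertainty principle.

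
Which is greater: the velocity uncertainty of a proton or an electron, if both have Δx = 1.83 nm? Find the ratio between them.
The electron has the larger minimum velocity uncertainty, by a ratio of 1836.2.

For both particles, Δp_min = ℏ/(2Δx) = 2.881e-26 kg·m/s (same for both).

The velocity uncertainty is Δv = Δp/m:
- proton: Δv = 2.881e-26 / 1.673e-27 = 1.723e+01 m/s = 17.227 m/s
- electron: Δv = 2.881e-26 / 9.109e-31 = 3.163e+04 m/s = 31.631 km/s

Ratio: 3.163e+04 / 1.723e+01 = 1836.2

The lighter particle has larger velocity uncertainty because Δv ∝ 1/m.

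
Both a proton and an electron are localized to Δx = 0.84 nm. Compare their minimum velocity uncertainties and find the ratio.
The electron has the larger minimum velocity uncertainty, by a ratio of 1836.2.

For both particles, Δp_min = ℏ/(2Δx) = 6.277e-26 kg·m/s (same for both).

The velocity uncertainty is Δv = Δp/m:
- proton: Δv = 6.277e-26 / 1.673e-27 = 3.753e+01 m/s = 37.529 m/s
- electron: Δv = 6.277e-26 / 9.109e-31 = 6.891e+04 m/s = 68.909 km/s

Ratio: 6.891e+04 / 3.753e+01 = 1836.2

The lighter particle has larger velocity uncertainty because Δv ∝ 1/m.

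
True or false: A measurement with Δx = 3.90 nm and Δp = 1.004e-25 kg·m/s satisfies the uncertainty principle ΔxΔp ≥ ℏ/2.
Yes, it satisfies the uncertainty principle.

Calculate the product ΔxΔp:
ΔxΔp = (3.900e-09 m) × (1.004e-25 kg·m/s)
ΔxΔp = 3.916e-34 J·s

Compare to the minimum allowed value ℏ/2:
ℏ/2 = 5.273e-35 J·s

Since ΔxΔp = 3.916e-34 J·s ≥ 5.273e-35 J·s = ℏ/2,
the measurement satisfies the uncertainty principle.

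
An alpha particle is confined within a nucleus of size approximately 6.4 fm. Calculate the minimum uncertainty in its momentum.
8.239 × 10^-21 kg·m/s

Using the Heisenberg uncertainty principle:
ΔxΔp ≥ ℏ/2

With Δx ≈ L = 6.400e-15 m (the confinement size):
Δp_min = ℏ/(2Δx)
Δp_min = (1.055e-34 J·s) / (2 × 6.400e-15 m)
Δp_min = 8.239e-21 kg·m/s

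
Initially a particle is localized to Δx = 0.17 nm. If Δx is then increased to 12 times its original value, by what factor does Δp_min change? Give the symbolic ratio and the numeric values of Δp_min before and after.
Original Δp_min = 3.102 × 10^-25 kg·m/s; new Δp'_min = 2.585 × 10^-26 kg·m/s; ratio Δp'_min/Δp_min = 1/12.

From the uncertainty principle ΔxΔp ≥ ℏ/2, the minimum momentum uncertainty is Δp_min = ℏ/(2Δx).

Original (Δx = 0.17 nm = 1.700e-10 m):
Δp_min = (1.055e-34 J·s)/(2 × 1.700e-10 m) = 3.102e-25 kg·m/s

When Δx → 12Δx:
Δp'_min = ℏ/(2 × 12Δx) = (1/12) × ℏ/(2Δx) = (1/12) × Δp_min
Δp'_min = 1/12 × 3.102e-25 kg·m/s = 2.585e-26 kg·m/s

Since Δp_min ∝ 1/Δx, when Δx is increased to 12 times its original value, Δp_min decreases to 1/12 of its original value.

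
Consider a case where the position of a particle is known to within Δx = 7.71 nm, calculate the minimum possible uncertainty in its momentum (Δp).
6.839 × 10^-27 kg·m/s

Using the Heisenberg uncertainty principle:
ΔxΔp ≥ ℏ/2

The minimum uncertainty in momentum is:
Δp_min = ℏ/(2Δx)
Δp_min = (1.055e-34 J·s) / (2 × 7.710e-09 m)
Δp_min = 6.839e-27 kg·m/s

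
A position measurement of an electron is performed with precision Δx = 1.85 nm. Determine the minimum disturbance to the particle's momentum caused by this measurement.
2.850 × 10^-26 kg·m/s

The uncertainty principle implies that measuring position disturbs momentum:
ΔxΔp ≥ ℏ/2

When we measure position with precision Δx, we necessarily introduce a momentum uncertainty:
Δp ≥ ℏ/(2Δx)
Δp_min = (1.055e-34 J·s) / (2 × 1.850e-09 m)
Δp_min = 2.850e-26 kg·m/s

The more precisely we measure position, the greater the momentum disturbance.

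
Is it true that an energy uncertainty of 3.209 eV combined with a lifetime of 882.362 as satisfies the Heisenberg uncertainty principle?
Yes, it satisfies the uncertainty relation.

Calculate the product ΔEΔt:
ΔE = 3.209 eV = 5.141e-19 J
ΔEΔt = (5.141e-19 J) × (8.824e-16 s)
ΔEΔt = 4.537e-34 J·s

Compare to the minimum allowed value ℏ/2:
ℏ/2 = 5.273e-35 J·s

Since ΔEΔt = 4.537e-34 J·s ≥ 5.273e-35 J·s = ℏ/2,
this satisfies the uncertainty relation.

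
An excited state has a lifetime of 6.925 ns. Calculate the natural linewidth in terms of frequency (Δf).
11.491 MHz

Using the energy-time uncertainty principle and E = hf:
ΔEΔt ≥ ℏ/2
hΔf·Δt ≥ ℏ/2

The minimum frequency uncertainty is:
Δf = ℏ/(2hτ) = 1/(4πτ)
Δf = 1/(4π × 6.925e-09 s)
Δf = 1.149e+07 Hz = 11.491 MHz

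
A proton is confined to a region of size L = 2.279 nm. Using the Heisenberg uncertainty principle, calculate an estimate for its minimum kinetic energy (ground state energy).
998.770 neV

Using the uncertainty principle to estimate ground state energy:

1. The position uncertainty is approximately the confinement size:
   Δx ≈ L = 2.279e-09 m

2. From ΔxΔp ≥ ℏ/2, the minimum momentum uncertainty is:
   Δp ≈ ℏ/(2L) = 2.314e-26 kg·m/s

3. The kinetic energy is approximately:
   KE ≈ (Δp)²/(2m) = (2.314e-26)²/(2 × 1.673e-27 kg)
   KE ≈ 1.600e-25 J = 998.770 neV

This is an order-of-magnitude estimate of the ground state energy.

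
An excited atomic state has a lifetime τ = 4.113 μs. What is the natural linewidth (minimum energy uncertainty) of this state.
80.016 peV

Using the energy-time uncertainty principle:
ΔEΔt ≥ ℏ/2

The lifetime τ represents the time uncertainty Δt.
The natural linewidth (minimum energy uncertainty) is:

ΔE = ℏ/(2τ)
ΔE = (1.055e-34 J·s) / (2 × 4.113e-06 s)
ΔE = 1.282e-29 J = 80.016 peV

This natural linewidth limits the precision of spectroscopic measurements.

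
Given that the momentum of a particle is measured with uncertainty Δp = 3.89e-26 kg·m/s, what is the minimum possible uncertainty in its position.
1.355 nm

Using the Heisenberg uncertainty principle:
ΔxΔp ≥ ℏ/2

The minimum uncertainty in position is:
Δx_min = ℏ/(2Δp)
Δx_min = (1.055e-34 J·s) / (2 × 3.890e-26 kg·m/s)
Δx_min = 1.355e-09 m = 1.355 nm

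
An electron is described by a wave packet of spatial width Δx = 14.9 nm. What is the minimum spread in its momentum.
3.539 × 10^-27 kg·m/s

For a wave packet, the spatial width Δx and momentum spread Δp are related by the uncertainty principle:
ΔxΔp ≥ ℏ/2

The minimum momentum spread is:
Δp_min = ℏ/(2Δx)
Δp_min = (1.055e-34 J·s) / (2 × 1.490e-08 m)
Δp_min = 3.539e-27 kg·m/s

A wave packet cannot have both a well-defined position and well-defined momentum.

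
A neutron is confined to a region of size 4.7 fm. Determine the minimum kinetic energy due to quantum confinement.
234.509 keV

Using the uncertainty principle:

1. Position uncertainty: Δx ≈ 4.700e-15 m
2. Minimum momentum uncertainty: Δp = ℏ/(2Δx) = 1.122e-20 kg·m/s
3. Minimum kinetic energy:
   KE = (Δp)²/(2m) = (1.122e-20)²/(2 × 1.675e-27 kg)
   KE = 3.757e-14 J = 234.509 keV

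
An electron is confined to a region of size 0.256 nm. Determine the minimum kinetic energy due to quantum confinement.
145.339 meV

Using the uncertainty principle:

1. Position uncertainty: Δx ≈ 2.560e-10 m
2. Minimum momentum uncertainty: Δp = ℏ/(2Δx) = 2.060e-25 kg·m/s
3. Minimum kinetic energy:
   KE = (Δp)²/(2m) = (2.060e-25)²/(2 × 9.109e-31 kg)
   KE = 2.329e-20 J = 145.339 meV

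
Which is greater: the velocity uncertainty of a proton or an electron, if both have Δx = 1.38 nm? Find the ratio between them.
The electron has the larger minimum velocity uncertainty, by a ratio of 1836.2.

For both particles, Δp_min = ℏ/(2Δx) = 3.821e-26 kg·m/s (same for both).

The velocity uncertainty is Δv = Δp/m:
- proton: Δv = 3.821e-26 / 1.673e-27 = 2.284e+01 m/s = 22.844 m/s
- electron: Δv = 3.821e-26 / 9.109e-31 = 4.194e+04 m/s = 41.945 km/s

Ratio: 4.194e+04 / 2.284e+01 = 1836.2

The lighter particle has larger velocity uncertainty because Δv ∝ 1/m.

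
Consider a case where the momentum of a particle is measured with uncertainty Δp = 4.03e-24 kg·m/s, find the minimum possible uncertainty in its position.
13.084 pm

Using the Heisenberg uncertainty principle:
ΔxΔp ≥ ℏ/2

The minimum uncertainty in position is:
Δx_min = ℏ/(2Δp)
Δx_min = (1.055e-34 J·s) / (2 × 4.030e-24 kg·m/s)
Δx_min = 1.308e-11 m = 13.084 pm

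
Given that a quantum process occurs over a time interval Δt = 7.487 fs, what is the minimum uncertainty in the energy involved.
43.957 meV

Using the energy-time uncertainty principle:
ΔEΔt ≥ ℏ/2

The minimum uncertainty in energy is:
ΔE_min = ℏ/(2Δt)
ΔE_min = (1.055e-34 J·s) / (2 × 7.487e-15 s)
ΔE_min = 7.043e-21 J = 43.957 meV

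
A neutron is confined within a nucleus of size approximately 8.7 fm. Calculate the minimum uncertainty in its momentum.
6.061 × 10^-21 kg·m/s

Using the Heisenberg uncertainty principle:
ΔxΔp ≥ ℏ/2

With Δx ≈ L = 8.700e-15 m (the confinement size):
Δp_min = ℏ/(2Δx)
Δp_min = (1.055e-34 J·s) / (2 × 8.700e-15 m)
Δp_min = 6.061e-21 kg·m/s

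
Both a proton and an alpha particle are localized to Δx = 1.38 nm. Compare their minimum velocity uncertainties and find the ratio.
The proton has the larger minimum velocity uncertainty, by a ratio of 4.0.

For both particles, Δp_min = ℏ/(2Δx) = 3.821e-26 kg·m/s (same for both).

The velocity uncertainty is Δv = Δp/m:
- proton: Δv = 3.821e-26 / 1.673e-27 = 2.284e+01 m/s = 22.844 m/s
- alpha particle: Δv = 3.821e-26 / 6.645e-27 = 5.750e+00 m/s = 5.750 m/s

Ratio: 2.284e+01 / 5.750e+00 = 4.0

The lighter particle has larger velocity uncertainty because Δv ∝ 1/m.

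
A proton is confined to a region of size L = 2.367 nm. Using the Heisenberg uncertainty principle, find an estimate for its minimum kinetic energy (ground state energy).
925.886 neV

Using the uncertainty principle to estimate ground state energy:

1. The position uncertainty is approximately the confinement size:
   Δx ≈ L = 2.367e-09 m

2. From ΔxΔp ≥ ℏ/2, the minimum momentum uncertainty is:
   Δp ≈ ℏ/(2L) = 2.228e-26 kg·m/s

3. The kinetic energy is approximately:
   KE ≈ (Δp)²/(2m) = (2.228e-26)²/(2 × 1.673e-27 kg)
   KE ≈ 1.483e-25 J = 925.886 neV

This is an order-of-magnitude estimate of the ground state energy.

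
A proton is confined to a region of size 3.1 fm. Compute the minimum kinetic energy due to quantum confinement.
539.797 keV

Using the uncertainty principle:

1. Position uncertainty: Δx ≈ 3.100e-15 m
2. Minimum momentum uncertainty: Δp = ℏ/(2Δx) = 1.701e-20 kg·m/s
3. Minimum kinetic energy:
   KE = (Δp)²/(2m) = (1.701e-20)²/(2 × 1.673e-27 kg)
   KE = 8.649e-14 J = 539.797 keV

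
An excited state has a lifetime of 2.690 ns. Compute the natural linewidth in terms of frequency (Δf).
29.583 MHz

Using the energy-time uncertainty principle and E = hf:
ΔEΔt ≥ ℏ/2
hΔf·Δt ≥ ℏ/2

The minimum frequency uncertainty is:
Δf = ℏ/(2hτ) = 1/(4πτ)
Δf = 1/(4π × 2.690e-09 s)
Δf = 2.958e+07 Hz = 29.583 MHz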